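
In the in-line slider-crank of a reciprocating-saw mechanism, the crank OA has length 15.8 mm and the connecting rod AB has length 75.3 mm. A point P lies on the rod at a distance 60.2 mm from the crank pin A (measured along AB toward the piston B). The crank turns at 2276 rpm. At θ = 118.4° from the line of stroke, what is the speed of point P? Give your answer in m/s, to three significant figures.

3.06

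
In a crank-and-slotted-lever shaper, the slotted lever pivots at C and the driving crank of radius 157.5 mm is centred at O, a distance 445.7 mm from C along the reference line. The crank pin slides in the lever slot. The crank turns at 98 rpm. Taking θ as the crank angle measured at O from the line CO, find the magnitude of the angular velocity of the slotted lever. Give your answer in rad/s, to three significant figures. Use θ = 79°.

1.57

ω = 10.26 rad/s (from 98 rpm).
Crank pin A relative to C: A = (d + r cosθ, r sinθ); lever angle φ = atan2(r sinθ, d + r cosθ).
Differentiating tanφ: φ̇ = rω(d cosθ + r)/(d² + r² + 2dr cosθ).
d² + r² + 2dr cosθ = |CA|² = 0.250243 m²;  d cosθ + r = +0.24254 m.
|ω_lever| = |0.1575·10.26·+0.24254| / 0.250243 = 1.5666 rad/s.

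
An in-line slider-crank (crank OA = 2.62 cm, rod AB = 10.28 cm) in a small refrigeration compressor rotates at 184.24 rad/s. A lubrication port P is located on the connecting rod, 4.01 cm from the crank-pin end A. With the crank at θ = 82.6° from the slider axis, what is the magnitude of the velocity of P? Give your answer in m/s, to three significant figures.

4.87

ω = 184.2 rad/s.  Crank-pin speed |V_A| = rω = 4.8271 m/s, perpendicular to OA.
Rod angle: sinφ = −(r/L) sinθ ⇒ φ = -14.640°; ω_rod = −rω cosθ/√(L²−r²sin²θ) = -6.2507 rad/s.
V_P = V_A + ω_rod × AP, with AP = 0.0401 m along the rod.
Components: V_Px = −rω sinθ − a·ω_rod·sinφ = -4.8502 m/s;  V_Py = rω cosθ + a·ω_rod·cosφ = +0.37919 m/s.
|V_P| = √(V_Px² + V_Py²) = 4.865 m/s.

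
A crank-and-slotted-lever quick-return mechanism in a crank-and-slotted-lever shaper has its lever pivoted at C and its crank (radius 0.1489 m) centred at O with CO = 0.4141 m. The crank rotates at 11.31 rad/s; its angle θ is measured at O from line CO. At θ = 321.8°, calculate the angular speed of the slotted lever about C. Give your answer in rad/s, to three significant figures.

ω = 11.31 rad/s
Crank pin A relative to C: A = (d + r cosθ, r sinθ); lever angle φ = atan2(r sinθ, d + r cosθ).
Differentiating tanφ: φ̇ = rω(d cosθ + r)/(d² + r² + 2dr cosθ).
d² + r² + 2dr cosθ = |CA|² = 0.290561 m²;  d cosθ + r = +0.47432 m.
|ω_lever| = |0.1489·11.31·+0.47432| / 0.290561 = 2.7491 rad/s.

2.75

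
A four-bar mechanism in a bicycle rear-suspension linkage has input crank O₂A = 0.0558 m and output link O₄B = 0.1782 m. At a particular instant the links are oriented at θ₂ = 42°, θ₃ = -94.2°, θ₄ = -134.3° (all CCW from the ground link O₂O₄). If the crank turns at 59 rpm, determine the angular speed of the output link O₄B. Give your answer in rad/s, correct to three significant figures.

ω₂ = 6.178 rad/s (from 59 rpm).
Differentiating the loop-closure r₂e^{iθ₂}+r₃e^{iθ₃}=r₁+r₄e^{iθ₄} gives r₂ω₂e^{iθ₂}+r₃ω₃e^{iθ₃}=r₄ω₄e^{iθ₄}.
Eliminating the other unknown: ω₄ = r₂ω₂ sin(θ₂−θ₃) / [r₄ sin(θ₄−θ₃)].
Numerator sine = +0.69214; denominator sine = -0.64412.
Result = 0.0558·6.178·(+0.69214) / (0.1782·(-0.64412)) = -2.0789 rad/s; magnitude 2.0789 rad/s.

2.08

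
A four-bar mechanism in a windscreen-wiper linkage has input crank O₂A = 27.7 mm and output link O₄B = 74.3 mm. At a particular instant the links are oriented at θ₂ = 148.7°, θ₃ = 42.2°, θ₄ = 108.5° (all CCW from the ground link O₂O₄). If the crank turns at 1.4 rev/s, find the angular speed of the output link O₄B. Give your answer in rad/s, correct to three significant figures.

3.43

ω₂ = 8.796 rad/s (from 1.4 rev/s).
Differentiating the loop-closure r₂e^{iθ₂}+r₃e^{iθ₃}=r₁+r₄e^{iθ₄} gives r₂ω₂e^{iθ₂}+r₃ω₃e^{iθ₃}=r₄ω₄e^{iθ₄}.
Eliminating the other unknown: ω₄ = r₂ω₂ sin(θ₂−θ₃) / [r₄ sin(θ₄−θ₃)].
Numerator sine = +0.95882; denominator sine = +0.91566.
Result = 0.0277·8.796·(+0.95882) / (0.0743·(+0.91566)) = +3.434 rad/s; magnitude 3.434 rad/s.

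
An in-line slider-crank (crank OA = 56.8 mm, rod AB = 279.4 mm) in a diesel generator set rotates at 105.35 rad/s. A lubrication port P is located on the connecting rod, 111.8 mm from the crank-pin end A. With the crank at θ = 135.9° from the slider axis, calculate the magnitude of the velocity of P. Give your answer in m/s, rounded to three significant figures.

4.69

ω = 105.3 rad/s.  Crank-pin speed |V_A| = rω = 5.9839 m/s, perpendicular to OA.
Rod angle: sinφ = −(r/L) sinθ ⇒ φ = -8.133°; ω_rod = −rω cosθ/√(L²−r²sin²θ) = +15.536 rad/s.
V_P = V_A + ω_rod × AP, with AP = 0.1118 m along the rod.
Components: V_Px = −rω sinθ − a·ω_rod·sinφ = -3.9185 m/s;  V_Py = rω cosθ + a·ω_rod·cosφ = -2.5777 m/s.
|V_P| = √(V_Px² + V_Py²) = 4.6903 m/s.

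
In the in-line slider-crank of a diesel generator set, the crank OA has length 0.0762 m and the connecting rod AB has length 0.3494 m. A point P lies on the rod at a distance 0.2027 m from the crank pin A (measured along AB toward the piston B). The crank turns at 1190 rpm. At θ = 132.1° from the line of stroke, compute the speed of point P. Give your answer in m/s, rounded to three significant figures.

6.97

ω = 124.6 rad/s.  Crank-pin speed |V_A| = rω = 9.4958 m/s, perpendicular to OA.
Rod angle: sinφ = −(r/L) sinθ ⇒ φ = -9.312°; ω_rod = −rω cosθ/√(L²−r²sin²θ) = +18.464 rad/s.
V_P = V_A + ω_rod × AP, with AP = 0.2027 m along the rod.
Components: V_Px = −rω sinθ − a·ω_rod·sinφ = -6.44 m/s;  V_Py = rω cosθ + a·ω_rod·cosφ = -2.6729 m/s.
|V_P| = √(V_Px² + V_Py²) = 6.9727 m/s.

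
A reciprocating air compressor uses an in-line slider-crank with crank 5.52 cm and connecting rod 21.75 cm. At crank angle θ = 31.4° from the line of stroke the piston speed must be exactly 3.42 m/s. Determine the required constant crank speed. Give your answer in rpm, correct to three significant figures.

932

For an in-line slider-crank, |v_piston| = rω|sinθ|·[1 + r cosθ/√(L² − r² sin²θ)].
With r = 0.0552 m, L = 0.2175 m, θ = 31.4°: the bracketed kinematic factor |dx/dθ| = 0.035045 m.
ω = v/|dx/dθ| = 3.42/0.035045 = 97.589 rad/s.
N = 60ω/(2π) = 931.9 rpm.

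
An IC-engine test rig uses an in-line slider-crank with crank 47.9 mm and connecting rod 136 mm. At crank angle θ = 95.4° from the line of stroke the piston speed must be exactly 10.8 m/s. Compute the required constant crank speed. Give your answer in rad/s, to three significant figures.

235

For an in-line slider-crank, |v_piston| = rω|sinθ|·[1 + r cosθ/√(L² − r² sin²θ)].
With r = 0.0479 m, L = 0.136 m, θ = 95.4°: the bracketed kinematic factor |dx/dθ| = 0.046 m.
ω = v/|dx/dθ| = 10.8/0.046 = 234.78 rad/s.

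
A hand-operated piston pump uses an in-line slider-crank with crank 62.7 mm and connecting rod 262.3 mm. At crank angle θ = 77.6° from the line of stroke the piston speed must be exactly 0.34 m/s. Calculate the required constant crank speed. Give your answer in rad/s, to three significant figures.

5.27

For an in-line slider-crank, |v_piston| = rω|sinθ|·[1 + r cosθ/√(L² − r² sin²θ)].
With r = 0.0627 m, L = 0.2623 m, θ = 77.6°: the bracketed kinematic factor |dx/dθ| = 0.06447 m.
ω = v/|dx/dθ| = 0.34/0.06447 = 5.2738 rad/s.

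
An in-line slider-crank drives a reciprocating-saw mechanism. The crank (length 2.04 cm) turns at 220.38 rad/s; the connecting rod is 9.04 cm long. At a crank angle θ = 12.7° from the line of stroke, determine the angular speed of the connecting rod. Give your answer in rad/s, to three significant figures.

48.6

ω = 220.4 rad/s
The rod makes angle φ with the slider axis where L sinφ = r sinθ; differentiating, L cosφ·φ̇ = r ω cosθ.
L cosφ = √(L² − r² sin²θ) = 0.090289 m.
|ω_rod| = r ω |cosθ| / √(L² − r² sin²θ) = 0.0204·220.4·0.97553/0.090289 = 48.575 rad/s.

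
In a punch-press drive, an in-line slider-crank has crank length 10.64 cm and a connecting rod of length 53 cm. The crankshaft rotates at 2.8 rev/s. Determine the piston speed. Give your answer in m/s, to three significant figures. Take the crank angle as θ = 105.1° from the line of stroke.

ω = 2π·2.8 = 17.59 rad/s
For an in-line slider-crank, x = r cosθ + √(L² − r² sin²θ), so v = −rω sinθ·[1 + r cosθ/√(L² − r² sin²θ)].
With r = 0.1064 m, L = 0.53 m, θ = 105.1°: √(L² − r² sin²θ) = 0.51995 m.
v = −0.1064·17.59·0.96547·[1 + 0.1064·-0.26050/0.51995] = -1.7109 m/s.
|v| = 1.7109 m/s.

1.71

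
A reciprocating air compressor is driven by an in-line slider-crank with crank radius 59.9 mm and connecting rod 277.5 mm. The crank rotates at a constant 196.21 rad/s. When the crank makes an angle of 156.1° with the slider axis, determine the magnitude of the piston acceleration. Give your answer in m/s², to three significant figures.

1770

ω = 196.2 rad/s
x(θ) = r cosθ + √(L² − r² sin²θ); with ω constant, a = ω²·d²x/dθ².
d²x/dθ² = −r cosθ − r²(cos2θ)/√u − r⁴ sin²2θ/(4u^{3/2}),  u = L² − r² sin²θ = 0.0764173 m².
Substituting r = 0.0599 m, L = 0.2775 m, θ = 156.1°: d²x/dθ² = +0.045962 m.
a = ω²·d²x/dθ² = (196.2)²·(+0.045962) = +1769.4 m/s²;  |a| = 1769.4 m/s².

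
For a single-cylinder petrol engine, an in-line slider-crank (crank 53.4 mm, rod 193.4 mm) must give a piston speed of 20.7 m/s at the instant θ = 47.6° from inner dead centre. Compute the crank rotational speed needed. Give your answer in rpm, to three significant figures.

4210

For an in-line slider-crank, |v_piston| = rω|sinθ|·[1 + r cosθ/√(L² − r² sin²θ)].
With r = 0.0534 m, L = 0.1934 m, θ = 47.6°: the bracketed kinematic factor |dx/dθ| = 0.046933 m.
ω = v/|dx/dθ| = 20.7/0.046933 = 441.06 rad/s.
N = 60ω/(2π) = 4211.8 rpm.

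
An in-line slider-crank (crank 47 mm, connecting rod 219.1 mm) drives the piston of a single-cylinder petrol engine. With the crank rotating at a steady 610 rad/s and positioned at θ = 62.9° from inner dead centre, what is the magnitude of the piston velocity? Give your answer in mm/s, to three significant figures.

ω = 610 rad/s
For an in-line slider-crank, x = r cosθ + √(L² − r² sin²θ), so v = −rω sinθ·[1 + r cosθ/√(L² − r² sin²θ)].
With r = 0.047 m, L = 0.2191 m, θ = 62.9°: √(L² − r² sin²θ) = 0.21507 m.
v = −0.047·610·0.89021·[1 + 0.047·0.45554/0.21507] = -28.063 m/s.
|v| = 28.063 m/s = 28063 mm/s.

28100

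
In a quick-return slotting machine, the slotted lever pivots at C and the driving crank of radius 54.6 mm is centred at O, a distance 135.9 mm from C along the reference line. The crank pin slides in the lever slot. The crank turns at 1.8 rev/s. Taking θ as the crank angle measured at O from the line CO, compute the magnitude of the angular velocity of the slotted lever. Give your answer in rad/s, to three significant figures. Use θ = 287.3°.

2.27

ω = 11.31 rad/s (from 1.8 rev/s).
Crank pin A relative to C: A = (d + r cosθ, r sinθ); lever angle φ = atan2(r sinθ, d + r cosθ).
Differentiating tanφ: φ̇ = rω(d cosθ + r)/(d² + r² + 2dr cosθ).
d² + r² + 2dr cosθ = |CA|² = 0.0258631 m²;  d cosθ + r = +0.095013 m.
|ω_lever| = |0.0546·11.31·+0.095013| / 0.0258631 = 2.2686 rad/s.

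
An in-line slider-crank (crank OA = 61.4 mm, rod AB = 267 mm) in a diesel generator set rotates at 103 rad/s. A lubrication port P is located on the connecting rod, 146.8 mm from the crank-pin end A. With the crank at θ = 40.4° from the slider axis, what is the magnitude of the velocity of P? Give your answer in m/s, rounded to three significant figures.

4.99

ω = 103 rad/s.  Crank-pin speed |V_A| = rω = 6.3242 m/s, perpendicular to OA.
Rod angle: sinφ = −(r/L) sinθ ⇒ φ = -8.571°; ω_rod = −rω cosθ/√(L²−r²sin²θ) = -18.242 rad/s.
V_P = V_A + ω_rod × AP, with AP = 0.1468 m along the rod.
Components: V_Px = −rω sinθ − a·ω_rod·sinφ = -4.498 m/s;  V_Py = rω cosθ + a·ω_rod·cosφ = +2.1682 m/s.
|V_P| = √(V_Px² + V_Py²) = 4.9932 m/s.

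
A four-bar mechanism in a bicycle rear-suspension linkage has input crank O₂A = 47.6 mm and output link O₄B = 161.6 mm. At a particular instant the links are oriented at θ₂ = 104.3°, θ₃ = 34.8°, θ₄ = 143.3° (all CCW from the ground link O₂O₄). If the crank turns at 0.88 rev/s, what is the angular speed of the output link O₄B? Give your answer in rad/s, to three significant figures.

ω₂ = 5.529 rad/s (from 0.88 rev/s).
Differentiating the loop-closure r₂e^{iθ₂}+r₃e^{iθ₃}=r₁+r₄e^{iθ₄} gives r₂ω₂e^{iθ₂}+r₃ω₃e^{iθ₃}=r₄ω₄e^{iθ₄}.
Eliminating the other unknown: ω₄ = r₂ω₂ sin(θ₂−θ₃) / [r₄ sin(θ₄−θ₃)].
Numerator sine = +0.93667; denominator sine = +0.94832.
Result = 0.0476·5.529·(+0.93667) / (0.1616·(+0.94832)) = +1.6086 rad/s; magnitude 1.6086 rad/s.

1.61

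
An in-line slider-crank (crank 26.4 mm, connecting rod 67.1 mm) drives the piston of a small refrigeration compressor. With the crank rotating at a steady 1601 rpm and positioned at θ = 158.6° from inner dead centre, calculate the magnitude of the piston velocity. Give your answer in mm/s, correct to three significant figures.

1020

ω = 2π·1601/60 = 167.7 rad/s
For an in-line slider-crank, x = r cosθ + √(L² − r² sin²θ), so v = −rω sinθ·[1 + r cosθ/√(L² − r² sin²θ)].
With r = 0.0264 m, L = 0.0671 m, θ = 158.6°: √(L² − r² sin²θ) = 0.066405 m.
v = −0.0264·167.7·0.36488·[1 + 0.0264·-0.93106/0.066405] = -1.0172 m/s.
|v| = 1.0172 m/s = 1017.2 mm/s.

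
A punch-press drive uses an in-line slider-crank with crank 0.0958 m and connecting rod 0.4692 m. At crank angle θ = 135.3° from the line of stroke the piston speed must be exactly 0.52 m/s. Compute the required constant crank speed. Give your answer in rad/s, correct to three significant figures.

For an in-line slider-crank, |v_piston| = rω|sinθ|·[1 + r cosθ/√(L² − r² sin²θ)].
With r = 0.0958 m, L = 0.4692 m, θ = 135.3°: the bracketed kinematic factor |dx/dθ| = 0.057503 m.
ω = v/|dx/dθ| = 0.52/0.057503 = 9.043 rad/s.

9.04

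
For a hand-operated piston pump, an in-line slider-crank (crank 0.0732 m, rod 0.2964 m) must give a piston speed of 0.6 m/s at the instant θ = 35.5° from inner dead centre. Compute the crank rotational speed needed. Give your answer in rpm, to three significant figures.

112

For an in-line slider-crank, |v_piston| = rω|sinθ|·[1 + r cosθ/√(L² − r² sin²θ)].
With r = 0.0732 m, L = 0.2964 m, θ = 35.5°: the bracketed kinematic factor |dx/dθ| = 0.051143 m.
ω = v/|dx/dθ| = 0.6/0.051143 = 11.732 rad/s.
N = 60ω/(2π) = 112.03 rpm.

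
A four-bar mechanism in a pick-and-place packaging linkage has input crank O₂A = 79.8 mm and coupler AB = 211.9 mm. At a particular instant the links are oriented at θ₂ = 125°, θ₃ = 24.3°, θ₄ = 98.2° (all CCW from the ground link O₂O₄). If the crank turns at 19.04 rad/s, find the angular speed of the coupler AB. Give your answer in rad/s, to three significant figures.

3.36

ω₂ = 19.04 rad/s
Differentiating the loop-closure r₂e^{iθ₂}+r₃e^{iθ₃}=r₁+r₄e^{iθ₄} gives r₂ω₂e^{iθ₂}+r₃ω₃e^{iθ₃}=r₄ω₄e^{iθ₄}.
Eliminating the other unknown: ω₃ = r₂ω₂ sin(θ₄−θ₂) / [r₃ sin(θ₃−θ₄)].
Numerator sine = -0.45088; denominator sine = -0.96078.
Result = 0.0798·19.04·(-0.45088) / (0.2119·(-0.96078)) = +3.3649 rad/s; magnitude 3.3649 rad/s.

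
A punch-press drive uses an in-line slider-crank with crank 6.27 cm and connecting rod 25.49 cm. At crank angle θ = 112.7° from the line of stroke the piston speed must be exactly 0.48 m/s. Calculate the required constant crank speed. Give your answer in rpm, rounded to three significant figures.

For an in-line slider-crank, |v_piston| = rω|sinθ|·[1 + r cosθ/√(L² − r² sin²θ)].
With r = 0.0627 m, L = 0.2549 m, θ = 112.7°: the bracketed kinematic factor |dx/dθ| = 0.052205 m.
ω = v/|dx/dθ| = 0.48/0.052205 = 9.1945 rad/s.
N = 60ω/(2π) = 87.801 rpm.

87.8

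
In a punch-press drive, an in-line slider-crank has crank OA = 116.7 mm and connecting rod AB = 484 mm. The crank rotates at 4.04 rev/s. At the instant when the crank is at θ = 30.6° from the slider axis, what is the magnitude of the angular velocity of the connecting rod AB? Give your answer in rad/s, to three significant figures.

ω = 25.38 rad/s (converted from 4.04 rev/s).
The rod makes angle φ with the slider axis where L sinφ = r sinθ; differentiating, L cosφ·φ̇ = r ω cosθ.
L cosφ = √(L² − r² sin²θ) = 0.48034 m.
|ω_rod| = r ω |cosθ| / √(L² − r² sin²θ) = 0.1167·25.38·0.86074/0.48034 = 5.3083 rad/s.

5.31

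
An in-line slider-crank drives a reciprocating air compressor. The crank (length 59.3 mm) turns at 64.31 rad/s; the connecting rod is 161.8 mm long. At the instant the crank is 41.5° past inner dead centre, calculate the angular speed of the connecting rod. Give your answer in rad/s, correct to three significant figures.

18.2

ω = 64.31 rad/s
The rod makes angle φ with the slider axis where L sinφ = r sinθ; differentiating, L cosφ·φ̇ = r ω cosθ.
L cosφ = √(L² − r² sin²θ) = 0.15696 m.
|ω_rod| = r ω |cosθ| / √(L² − r² sin²θ) = 0.0593·64.31·0.74896/0.15696 = 18.197 rad/s.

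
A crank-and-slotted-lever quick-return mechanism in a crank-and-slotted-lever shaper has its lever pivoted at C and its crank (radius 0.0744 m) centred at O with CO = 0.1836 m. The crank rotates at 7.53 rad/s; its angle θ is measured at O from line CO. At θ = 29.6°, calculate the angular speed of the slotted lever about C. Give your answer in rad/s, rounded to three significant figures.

ω = 7.53 rad/s
Crank pin A relative to C: A = (d + r cosθ, r sinθ); lever angle φ = atan2(r sinθ, d + r cosθ).
Differentiating tanφ: φ̇ = rω(d cosθ + r)/(d² + r² + 2dr cosθ).
d² + r² + 2dr cosθ = |CA|² = 0.0629986 m²;  d cosθ + r = +0.23404 m.
|ω_lever| = |0.0744·7.53·+0.23404| / 0.0629986 = 2.0813 rad/s.

2.08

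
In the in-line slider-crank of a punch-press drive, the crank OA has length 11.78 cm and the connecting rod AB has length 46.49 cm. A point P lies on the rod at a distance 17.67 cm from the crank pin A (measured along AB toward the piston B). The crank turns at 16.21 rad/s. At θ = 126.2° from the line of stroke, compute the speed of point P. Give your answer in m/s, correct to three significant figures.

ω = 16.21 rad/s.  Crank-pin speed |V_A| = rω = 1.9095 m/s, perpendicular to OA.
Rod angle: sinφ = −(r/L) sinθ ⇒ φ = -11.799°; ω_rod = −rω cosθ/√(L²−r²sin²θ) = +2.4782 rad/s.
V_P = V_A + ω_rod × AP, with AP = 0.1767 m along the rod.
Components: V_Px = −rω sinθ − a·ω_rod·sinφ = -1.4514 m/s;  V_Py = rω cosθ + a·ω_rod·cosφ = -0.69913 m/s.
|V_P| = √(V_Px² + V_Py²) = 1.611 m/s.

1.61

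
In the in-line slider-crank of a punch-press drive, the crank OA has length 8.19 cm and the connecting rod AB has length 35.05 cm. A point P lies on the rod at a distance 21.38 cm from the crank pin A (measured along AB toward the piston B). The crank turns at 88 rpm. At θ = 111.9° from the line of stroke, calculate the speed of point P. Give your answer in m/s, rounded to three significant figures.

0.671

ω = 9.215 rad/s.  Crank-pin speed |V_A| = rω = 0.75474 m/s, perpendicular to OA.
Rod angle: sinφ = −(r/L) sinθ ⇒ φ = -12.521°; ω_rod = −rω cosθ/√(L²−r²sin²θ) = +0.82273 rad/s.
V_P = V_A + ω_rod × AP, with AP = 0.2138 m along the rod.
Components: V_Px = −rω sinθ − a·ω_rod·sinφ = -0.66214 m/s;  V_Py = rω cosθ + a·ω_rod·cosφ = -0.10979 m/s.
|V_P| = √(V_Px² + V_Py²) = 0.67118 m/s.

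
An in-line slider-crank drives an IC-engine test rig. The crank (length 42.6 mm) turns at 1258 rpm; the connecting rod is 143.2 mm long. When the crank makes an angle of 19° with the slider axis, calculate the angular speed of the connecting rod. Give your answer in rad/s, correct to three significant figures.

37.2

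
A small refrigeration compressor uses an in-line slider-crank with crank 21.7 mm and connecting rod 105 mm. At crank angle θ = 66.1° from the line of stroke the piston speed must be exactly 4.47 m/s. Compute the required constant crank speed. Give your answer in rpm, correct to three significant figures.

For an in-line slider-crank, |v_piston| = rω|sinθ|·[1 + r cosθ/√(L² − r² sin²θ)].
With r = 0.0217 m, L = 0.105 m, θ = 66.1°: the bracketed kinematic factor |dx/dθ| = 0.021531 m.
ω = v/|dx/dθ| = 4.47/0.021531 = 207.61 rad/s.
N = 60ω/(2π) = 1982.5 rpm.

1980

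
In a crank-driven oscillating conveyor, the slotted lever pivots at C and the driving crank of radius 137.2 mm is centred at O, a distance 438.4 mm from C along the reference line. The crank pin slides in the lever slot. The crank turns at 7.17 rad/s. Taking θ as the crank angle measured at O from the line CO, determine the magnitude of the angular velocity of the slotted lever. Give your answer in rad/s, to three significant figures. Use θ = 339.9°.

1.67

ω = 7.17 rad/s
Crank pin A relative to C: A = (d + r cosθ, r sinθ); lever angle φ = atan2(r sinθ, d + r cosθ).
Differentiating tanφ: φ̇ = rω(d cosθ + r)/(d² + r² + 2dr cosθ).
d² + r² + 2dr cosθ = |CA|² = 0.323989 m²;  d cosθ + r = +0.5489 m.
|ω_lever| = |0.1372·7.17·+0.5489| / 0.323989 = 1.6666 rad/s.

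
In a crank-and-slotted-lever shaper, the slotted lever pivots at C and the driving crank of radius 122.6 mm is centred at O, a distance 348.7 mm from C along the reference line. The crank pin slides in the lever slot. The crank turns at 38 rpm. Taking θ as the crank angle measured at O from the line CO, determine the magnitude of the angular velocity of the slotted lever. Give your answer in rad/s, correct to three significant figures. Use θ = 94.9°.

0.350

ω = 3.979 rad/s (from 38 rpm).
Crank pin A relative to C: A = (d + r cosθ, r sinθ); lever angle φ = atan2(r sinθ, d + r cosθ).
Differentiating tanφ: φ̇ = rω(d cosθ + r)/(d² + r² + 2dr cosθ).
d² + r² + 2dr cosθ = |CA|² = 0.129319 m²;  d cosθ + r = +0.092815 m.
|ω_lever| = |0.1226·3.979·+0.092815| / 0.129319 = 0.35015 rad/s.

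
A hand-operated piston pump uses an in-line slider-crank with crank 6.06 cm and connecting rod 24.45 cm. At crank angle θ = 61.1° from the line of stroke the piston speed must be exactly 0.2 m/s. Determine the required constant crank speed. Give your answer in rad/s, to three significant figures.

For an in-line slider-crank, |v_piston| = rω|sinθ|·[1 + r cosθ/√(L² − r² sin²θ)].
With r = 0.0606 m, L = 0.2445 m, θ = 61.1°: the bracketed kinematic factor |dx/dθ| = 0.059563 m.
ω = v/|dx/dθ| = 0.2/0.059563 = 3.3578 rad/s.

3.36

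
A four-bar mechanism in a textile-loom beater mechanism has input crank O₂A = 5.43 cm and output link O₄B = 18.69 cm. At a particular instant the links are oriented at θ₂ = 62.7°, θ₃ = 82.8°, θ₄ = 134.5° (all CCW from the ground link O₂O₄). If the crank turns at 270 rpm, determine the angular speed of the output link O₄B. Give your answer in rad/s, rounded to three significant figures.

3.60

ω₂ = 28.27 rad/s (from 270 rpm).
Differentiating the loop-closure r₂e^{iθ₂}+r₃e^{iθ₃}=r₁+r₄e^{iθ₄} gives r₂ω₂e^{iθ₂}+r₃ω₃e^{iθ₃}=r₄ω₄e^{iθ₄}.
Eliminating the other unknown: ω₄ = r₂ω₂ sin(θ₂−θ₃) / [r₄ sin(θ₄−θ₃)].
Numerator sine = -0.34366; denominator sine = +0.78478.
Result = 0.0543·28.27·(-0.34366) / (0.1869·(+0.78478)) = -3.5972 rad/s; magnitude 3.5972 rad/s.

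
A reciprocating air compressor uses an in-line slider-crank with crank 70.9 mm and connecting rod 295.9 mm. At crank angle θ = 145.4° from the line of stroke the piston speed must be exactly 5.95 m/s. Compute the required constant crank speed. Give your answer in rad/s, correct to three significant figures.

For an in-line slider-crank, |v_piston| = rω|sinθ|·[1 + r cosθ/√(L² − r² sin²θ)].
With r = 0.0709 m, L = 0.2959 m, θ = 145.4°: the bracketed kinematic factor |dx/dθ| = 0.032245 m.
ω = v/|dx/dθ| = 5.95/0.032245 = 184.52 rad/s.

185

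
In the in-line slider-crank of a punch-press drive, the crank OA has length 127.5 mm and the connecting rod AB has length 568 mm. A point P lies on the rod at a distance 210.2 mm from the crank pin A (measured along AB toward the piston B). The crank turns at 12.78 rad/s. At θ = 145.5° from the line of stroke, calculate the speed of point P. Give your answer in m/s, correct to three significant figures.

1.21

ω = 12.78 rad/s.  Crank-pin speed |V_A| = rω = 1.6294 m/s, perpendicular to OA.
Rod angle: sinφ = −(r/L) sinθ ⇒ φ = -7.304°; ω_rod = −rω cosθ/√(L²−r²sin²θ) = +2.3836 rad/s.
V_P = V_A + ω_rod × AP, with AP = 0.2102 m along the rod.
Components: V_Px = −rω sinθ − a·ω_rod·sinφ = -0.85923 m/s;  V_Py = rω cosθ + a·ω_rod·cosφ = -0.84592 m/s.
|V_P| = √(V_Px² + V_Py²) = 1.2058 m/s.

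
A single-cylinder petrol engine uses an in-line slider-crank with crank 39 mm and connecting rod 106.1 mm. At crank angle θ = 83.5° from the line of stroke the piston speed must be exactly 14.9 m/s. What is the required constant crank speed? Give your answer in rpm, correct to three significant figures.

3510

For an in-line slider-crank, |v_piston| = rω|sinθ|·[1 + r cosθ/√(L² − r² sin²θ)].
With r = 0.039 m, L = 0.1061 m, θ = 83.5°: the bracketed kinematic factor |dx/dθ| = 0.040481 m.
ω = v/|dx/dθ| = 14.9/0.040481 = 368.07 rad/s.
N = 60ω/(2π) = 3514.8 rpm.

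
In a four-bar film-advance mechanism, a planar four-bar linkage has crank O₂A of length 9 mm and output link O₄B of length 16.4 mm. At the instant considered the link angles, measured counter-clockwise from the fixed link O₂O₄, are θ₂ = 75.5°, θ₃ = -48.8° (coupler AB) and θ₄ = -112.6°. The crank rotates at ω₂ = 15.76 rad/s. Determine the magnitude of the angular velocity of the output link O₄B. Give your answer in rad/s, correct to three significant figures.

7.96

ω₂ = 15.76 rad/s
Differentiating the loop-closure r₂e^{iθ₂}+r₃e^{iθ₃}=r₁+r₄e^{iθ₄} gives r₂ω₂e^{iθ₂}+r₃ω₃e^{iθ₃}=r₄ω₄e^{iθ₄}.
Eliminating the other unknown: ω₄ = r₂ω₂ sin(θ₂−θ₃) / [r₄ sin(θ₄−θ₃)].
Numerator sine = +0.82610; denominator sine = -0.89726.
Result = 0.009·15.76·(+0.82610) / (0.0164·(-0.89726)) = -7.9629 rad/s; magnitude 7.9629 rad/s.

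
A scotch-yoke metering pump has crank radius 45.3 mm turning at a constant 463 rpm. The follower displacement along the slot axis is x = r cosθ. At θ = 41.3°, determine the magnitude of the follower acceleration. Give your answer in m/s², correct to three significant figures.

80.0

ω = 48.49 rad/s (from 463 rpm).
x = r cosθ ⇒ ẍ = −rω² cosθ (ω constant).
|a| = rω²|cosθ| = 0.0453·(48.49)²·|cos 41.3°| = 80.004 m/s².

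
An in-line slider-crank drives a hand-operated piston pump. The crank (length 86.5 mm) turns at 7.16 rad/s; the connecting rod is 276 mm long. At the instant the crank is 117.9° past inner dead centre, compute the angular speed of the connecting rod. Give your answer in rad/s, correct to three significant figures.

ω = 7.16 rad/s
The rod makes angle φ with the slider axis where L sinφ = r sinθ; differentiating, L cosφ·φ̇ = r ω cosθ.
L cosφ = √(L² − r² sin²θ) = 0.2652 m.
|ω_rod| = r ω |cosθ| / √(L² − r² sin²θ) = 0.0865·7.16·0.46793/0.2652 = 1.0928 rad/s.

1.09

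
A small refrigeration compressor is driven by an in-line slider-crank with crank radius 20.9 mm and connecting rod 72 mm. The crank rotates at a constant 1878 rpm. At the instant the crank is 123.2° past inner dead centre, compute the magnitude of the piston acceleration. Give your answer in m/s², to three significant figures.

ω = 2π·1878/60 = 196.7 rad/s
x(θ) = r cosθ + √(L² − r² sin²θ); with ω constant, a = ω²·d²x/dθ².
d²x/dθ² = −r cosθ − r²(cos2θ)/√u − r⁴ sin²2θ/(4u^{3/2}),  u = L² − r² sin²θ = 0.00487816 m².
Substituting r = 0.0209 m, L = 0.072 m, θ = 123.2°: d²x/dθ² = +0.01383 m.
a = ω²·d²x/dθ² = (196.7)²·(+0.01383) = +534.91 m/s²;  |a| = 534.91 m/s².

535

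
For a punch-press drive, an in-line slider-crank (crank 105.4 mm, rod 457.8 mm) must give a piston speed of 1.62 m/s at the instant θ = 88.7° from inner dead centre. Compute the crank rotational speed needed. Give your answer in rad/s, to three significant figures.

15.3

For an in-line slider-crank, |v_piston| = rω|sinθ|·[1 + r cosθ/√(L² − r² sin²θ)].
With r = 0.1054 m, L = 0.4578 m, θ = 88.7°: the bracketed kinematic factor |dx/dθ| = 0.10594 m.
ω = v/|dx/dθ| = 1.62/0.10594 = 15.292 rad/s.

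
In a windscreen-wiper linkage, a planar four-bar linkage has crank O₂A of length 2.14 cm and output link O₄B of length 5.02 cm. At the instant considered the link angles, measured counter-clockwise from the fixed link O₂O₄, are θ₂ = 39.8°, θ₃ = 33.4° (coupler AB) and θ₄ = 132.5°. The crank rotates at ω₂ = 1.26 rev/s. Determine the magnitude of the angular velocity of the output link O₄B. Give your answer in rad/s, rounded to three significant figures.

0.381

ω₂ = 7.917 rad/s (from 1.26 rev/s).
Differentiating the loop-closure r₂e^{iθ₂}+r₃e^{iθ₃}=r₁+r₄e^{iθ₄} gives r₂ω₂e^{iθ₂}+r₃ω₃e^{iθ₃}=r₄ω₄e^{iθ₄}.
Eliminating the other unknown: ω₄ = r₂ω₂ sin(θ₂−θ₃) / [r₄ sin(θ₄−θ₃)].
Numerator sine = +0.11147; denominator sine = +0.98741.
Result = 0.0214·7.917·(+0.11147) / (0.0502·(+0.98741)) = +0.38099 rad/s; magnitude 0.38099 rad/s.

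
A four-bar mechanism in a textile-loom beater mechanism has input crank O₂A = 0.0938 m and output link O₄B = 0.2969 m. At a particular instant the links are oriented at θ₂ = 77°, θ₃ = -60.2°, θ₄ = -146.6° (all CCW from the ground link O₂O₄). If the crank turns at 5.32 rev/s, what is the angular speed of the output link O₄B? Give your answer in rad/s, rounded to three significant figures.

ω₂ = 33.43 rad/s (from 5.32 rev/s).
Differentiating the loop-closure r₂e^{iθ₂}+r₃e^{iθ₃}=r₁+r₄e^{iθ₄} gives r₂ω₂e^{iθ₂}+r₃ω₃e^{iθ₃}=r₄ω₄e^{iθ₄}.
Eliminating the other unknown: ω₄ = r₂ω₂ sin(θ₂−θ₃) / [r₄ sin(θ₄−θ₃)].
Numerator sine = +0.67944; denominator sine = -0.99803.
Result = 0.0938·33.43·(+0.67944) / (0.2969·(-0.99803)) = -7.1894 rad/s; magnitude 7.1894 rad/s.

7.19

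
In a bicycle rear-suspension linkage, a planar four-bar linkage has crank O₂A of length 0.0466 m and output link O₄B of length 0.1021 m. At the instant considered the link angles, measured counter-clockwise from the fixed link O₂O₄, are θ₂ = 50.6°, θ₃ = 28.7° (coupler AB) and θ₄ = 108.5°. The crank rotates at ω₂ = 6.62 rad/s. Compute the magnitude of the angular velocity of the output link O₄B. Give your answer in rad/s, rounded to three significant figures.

ω₂ = 6.62 rad/s
Differentiating the loop-closure r₂e^{iθ₂}+r₃e^{iθ₃}=r₁+r₄e^{iθ₄} gives r₂ω₂e^{iθ₂}+r₃ω₃e^{iθ₃}=r₄ω₄e^{iθ₄}.
Eliminating the other unknown: ω₄ = r₂ω₂ sin(θ₂−θ₃) / [r₄ sin(θ₄−θ₃)].
Numerator sine = +0.37299; denominator sine = +0.98420.
Result = 0.0466·6.62·(+0.37299) / (0.1021·(+0.98420)) = +1.1451 rad/s; magnitude 1.1451 rad/s.

1.15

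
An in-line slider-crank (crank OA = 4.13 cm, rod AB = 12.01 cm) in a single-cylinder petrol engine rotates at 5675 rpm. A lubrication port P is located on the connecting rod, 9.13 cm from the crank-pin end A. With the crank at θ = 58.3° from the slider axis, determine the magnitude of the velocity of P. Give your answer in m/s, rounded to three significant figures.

ω = 594.3 rad/s.  Crank-pin speed |V_A| = rω = 24.544 m/s, perpendicular to OA.
Rod angle: sinφ = −(r/L) sinθ ⇒ φ = -17.012°; ω_rod = −rω cosθ/√(L²−r²sin²θ) = -112.3 rad/s.
V_P = V_A + ω_rod × AP, with AP = 0.0913 m along the rod.
Components: V_Px = −rω sinθ − a·ω_rod·sinφ = -23.882 m/s;  V_Py = rω cosθ + a·ω_rod·cosφ = +3.0927 m/s.
|V_P| = √(V_Px² + V_Py²) = 24.082 m/s.

24.1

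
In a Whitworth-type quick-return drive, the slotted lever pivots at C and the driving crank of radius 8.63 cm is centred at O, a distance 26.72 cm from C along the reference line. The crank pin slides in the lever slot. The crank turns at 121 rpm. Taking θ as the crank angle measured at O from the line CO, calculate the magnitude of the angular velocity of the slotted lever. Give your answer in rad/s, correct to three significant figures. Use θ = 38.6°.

ω = 12.67 rad/s (from 121 rpm).
Crank pin A relative to C: A = (d + r cosθ, r sinθ); lever angle φ = atan2(r sinθ, d + r cosθ).
Differentiating tanφ: φ̇ = rω(d cosθ + r)/(d² + r² + 2dr cosθ).
d² + r² + 2dr cosθ = |CA|² = 0.114886 m²;  d cosθ + r = +0.29512 m.
|ω_lever| = |0.0863·12.67·+0.29512| / 0.114886 = 2.809 rad/s.

2.81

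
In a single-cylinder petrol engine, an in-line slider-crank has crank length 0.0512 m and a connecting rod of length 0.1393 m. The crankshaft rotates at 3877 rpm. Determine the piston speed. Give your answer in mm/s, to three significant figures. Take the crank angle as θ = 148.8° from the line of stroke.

7320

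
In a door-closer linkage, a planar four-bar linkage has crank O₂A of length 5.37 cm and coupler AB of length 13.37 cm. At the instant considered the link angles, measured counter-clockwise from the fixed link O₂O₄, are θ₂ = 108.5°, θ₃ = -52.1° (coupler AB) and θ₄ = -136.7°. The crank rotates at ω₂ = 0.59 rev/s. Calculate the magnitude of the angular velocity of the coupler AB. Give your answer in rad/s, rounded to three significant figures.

1.36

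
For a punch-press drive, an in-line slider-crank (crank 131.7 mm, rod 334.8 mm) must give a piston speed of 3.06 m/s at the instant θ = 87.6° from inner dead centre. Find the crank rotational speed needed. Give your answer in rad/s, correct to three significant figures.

22.8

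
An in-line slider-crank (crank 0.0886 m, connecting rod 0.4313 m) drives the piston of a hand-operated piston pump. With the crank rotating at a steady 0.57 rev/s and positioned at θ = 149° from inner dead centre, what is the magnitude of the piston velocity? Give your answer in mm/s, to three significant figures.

ω = 2π·0.57 = 3.581 rad/s
For an in-line slider-crank, x = r cosθ + √(L² − r² sin²θ), so v = −rω sinθ·[1 + r cosθ/√(L² − r² sin²θ)].
With r = 0.0886 m, L = 0.4313 m, θ = 149°: √(L² − r² sin²θ) = 0.42888 m.
v = −0.0886·3.581·0.51504·[1 + 0.0886·-0.85717/0.42888] = -0.13449 m/s.
|v| = 0.13449 m/s = 134.49 mm/s.

134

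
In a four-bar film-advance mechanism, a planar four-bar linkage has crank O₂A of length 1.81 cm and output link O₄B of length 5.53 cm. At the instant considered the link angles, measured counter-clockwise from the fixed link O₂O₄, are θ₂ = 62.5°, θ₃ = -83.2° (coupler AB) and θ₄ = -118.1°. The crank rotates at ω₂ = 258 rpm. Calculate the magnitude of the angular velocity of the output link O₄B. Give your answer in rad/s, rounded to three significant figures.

ω₂ = 27.02 rad/s (from 258 rpm).
Differentiating the loop-closure r₂e^{iθ₂}+r₃e^{iθ₃}=r₁+r₄e^{iθ₄} gives r₂ω₂e^{iθ₂}+r₃ω₃e^{iθ₃}=r₄ω₄e^{iθ₄}.
Eliminating the other unknown: ω₄ = r₂ω₂ sin(θ₂−θ₃) / [r₄ sin(θ₄−θ₃)].
Numerator sine = +0.56353; denominator sine = -0.57215.
Result = 0.0181·27.02·(+0.56353) / (0.0553·(-0.57215)) = -8.7098 rad/s; magnitude 8.7098 rad/s.

8.71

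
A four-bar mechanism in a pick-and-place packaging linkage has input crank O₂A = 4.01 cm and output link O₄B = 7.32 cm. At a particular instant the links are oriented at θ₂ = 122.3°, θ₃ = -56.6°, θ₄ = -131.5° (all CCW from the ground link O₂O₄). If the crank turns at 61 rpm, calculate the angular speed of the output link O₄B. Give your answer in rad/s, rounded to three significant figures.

0.0696

ω₂ = 6.388 rad/s (from 61 rpm).
Differentiating the loop-closure r₂e^{iθ₂}+r₃e^{iθ₃}=r₁+r₄e^{iθ₄} gives r₂ω₂e^{iθ₂}+r₃ω₃e^{iθ₃}=r₄ω₄e^{iθ₄}.
Eliminating the other unknown: ω₄ = r₂ω₂ sin(θ₂−θ₃) / [r₄ sin(θ₄−θ₃)].
Numerator sine = +0.01920; denominator sine = -0.96547.
Result = 0.0401·6.388·(+0.01920) / (0.0732·(-0.96547)) = -0.069582 rad/s; magnitude 0.069582 rad/s.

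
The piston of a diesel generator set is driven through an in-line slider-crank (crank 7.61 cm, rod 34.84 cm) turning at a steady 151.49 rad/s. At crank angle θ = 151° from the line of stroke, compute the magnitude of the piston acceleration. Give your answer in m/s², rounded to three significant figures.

1320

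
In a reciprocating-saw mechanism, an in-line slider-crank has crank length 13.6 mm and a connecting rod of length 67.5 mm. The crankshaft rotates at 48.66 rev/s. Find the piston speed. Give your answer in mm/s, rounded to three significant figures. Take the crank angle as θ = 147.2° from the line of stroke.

1870

ω = 2π·48.7 = 305.7 rad/s
For an in-line slider-crank, x = r cosθ + √(L² − r² sin²θ), so v = −rω sinθ·[1 + r cosθ/√(L² − r² sin²θ)].
With r = 0.0136 m, L = 0.0675 m, θ = 147.2°: √(L² − r² sin²θ) = 0.067097 m.
v = −0.0136·305.7·0.54171·[1 + 0.0136·-0.84057/0.067097] = -1.8687 m/s.
|v| = 1.8687 m/s = 1868.7 mm/s.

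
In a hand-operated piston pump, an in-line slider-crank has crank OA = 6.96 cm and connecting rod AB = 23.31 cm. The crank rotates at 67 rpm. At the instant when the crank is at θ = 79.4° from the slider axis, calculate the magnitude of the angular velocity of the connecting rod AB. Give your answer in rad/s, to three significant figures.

0.403

ω = 7.016 rad/s (converted from 67 rpm).
The rod makes angle φ with the slider axis where L sinφ = r sinθ; differentiating, L cosφ·φ̇ = r ω cosθ.
L cosφ = √(L² − r² sin²θ) = 0.22283 m.
|ω_rod| = r ω |cosθ| / √(L² − r² sin²θ) = 0.0696·7.016·0.18395/0.22283 = 0.40312 rad/s.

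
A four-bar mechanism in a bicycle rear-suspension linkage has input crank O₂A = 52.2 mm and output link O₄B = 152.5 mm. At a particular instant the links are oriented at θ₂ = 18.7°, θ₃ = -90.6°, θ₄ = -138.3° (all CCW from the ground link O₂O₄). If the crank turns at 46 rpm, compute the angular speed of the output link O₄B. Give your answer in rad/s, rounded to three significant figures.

2.10

ω₂ = 4.817 rad/s (from 46 rpm).
Differentiating the loop-closure r₂e^{iθ₂}+r₃e^{iθ₃}=r₁+r₄e^{iθ₄} gives r₂ω₂e^{iθ₂}+r₃ω₃e^{iθ₃}=r₄ω₄e^{iθ₄}.
Eliminating the other unknown: ω₄ = r₂ω₂ sin(θ₂−θ₃) / [r₄ sin(θ₄−θ₃)].
Numerator sine = +0.94380; denominator sine = -0.73963.
Result = 0.0522·4.817·(+0.94380) / (0.1525·(-0.73963)) = -2.104 rad/s; magnitude 2.104 rad/s.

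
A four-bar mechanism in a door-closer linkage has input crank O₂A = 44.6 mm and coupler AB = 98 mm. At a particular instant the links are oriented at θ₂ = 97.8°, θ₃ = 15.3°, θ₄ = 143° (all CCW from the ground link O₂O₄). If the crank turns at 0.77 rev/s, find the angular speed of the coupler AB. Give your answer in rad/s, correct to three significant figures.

1.97

ω₂ = 4.838 rad/s (from 0.77 rev/s).
Differentiating the loop-closure r₂e^{iθ₂}+r₃e^{iθ₃}=r₁+r₄e^{iθ₄} gives r₂ω₂e^{iθ₂}+r₃ω₃e^{iθ₃}=r₄ω₄e^{iθ₄}.
Eliminating the other unknown: ω₃ = r₂ω₂ sin(θ₄−θ₂) / [r₃ sin(θ₃−θ₄)].
Numerator sine = +0.70957; denominator sine = -0.79122.
Result = 0.0446·4.838·(+0.70957) / (0.098·(-0.79122)) = -1.9746 rad/s; magnitude 1.9746 rad/s.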